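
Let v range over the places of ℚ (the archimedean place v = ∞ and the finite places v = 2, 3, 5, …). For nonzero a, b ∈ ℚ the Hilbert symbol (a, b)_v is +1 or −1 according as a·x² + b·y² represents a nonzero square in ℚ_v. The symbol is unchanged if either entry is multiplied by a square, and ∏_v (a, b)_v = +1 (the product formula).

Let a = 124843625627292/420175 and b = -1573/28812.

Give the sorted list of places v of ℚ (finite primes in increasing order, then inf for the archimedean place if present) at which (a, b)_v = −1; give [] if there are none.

[3, 7]

(a, b) ≡ (1001, -39) mod (ℚ^×)²; places V = {2, 3, 5, 7, 11, 13, ∞}.
(a,b)_11: α=7, u≡1; β=2, v≡3 (mod 11); (1|11)=+1, (3|11)=+1; sign (−1)^0·+1^2·+1^7 = +1.
(a,b)_7: α=-5, u≡3; β=-4, v≡6 (mod 7); (3|7)=-1, (6|7)=-1; sign (−1)^0·-1^-4·-1^-5 = -1.
(a,b)_2: α=2, β=-2; u≡1, v≡1 (mod 8); ε(u)ε(v)=0·0, αω(v)=2·0, βω(u)=-2·0; sum ≡ 0  ⇒  +1.
(a,b)_5: α=-2, u≡1; β=0, v≡1 (mod 5); (1|5)=+1, (1|5)=+1; sign (−1)^0·+1^0·+1^-2 = +1.
(a,b)_13: α=3, u≡4; β=1, v≡12 (mod 13); (4|13)=+1, (12|13)=+1; sign (−1)^0·+1^1·+1^3 = +1.
(a,b)_∞: sgn(1001)=+, sgn(-39)=−, so +1.
(a,b)_3: α=6, u≡2; β=-1, v≡2 (mod 3); (2|3)=-1, (2|3)=-1; sign (−1)^0·-1^-1·-1^6 = -1.
(1001, -39 / ℚ) ramifies at {3, 7}: a division algebra.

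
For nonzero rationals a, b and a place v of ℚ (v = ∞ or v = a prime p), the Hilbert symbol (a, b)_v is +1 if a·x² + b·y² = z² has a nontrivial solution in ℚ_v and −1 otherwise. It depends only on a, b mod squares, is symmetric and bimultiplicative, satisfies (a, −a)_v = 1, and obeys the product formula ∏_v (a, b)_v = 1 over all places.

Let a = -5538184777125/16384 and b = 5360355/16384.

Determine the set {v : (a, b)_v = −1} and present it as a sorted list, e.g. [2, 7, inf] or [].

(a, b) ≡ (-85, 12155) mod (ℚ^×)²; places V = {2, 3, 5, 7, 11, 13, 17, ∞}.
(a,b)_2: α=-14, β=-14; u≡3, v≡3 (mod 8); ε(u)ε(v)=1·1, αω(v)=-14·1, βω(u)=-14·1; sum ≡ 1  ⇒  -1.
(a,b)_17: α=3, u≡3; β=1, v≡13 (mod 17); (3|17)=-1, (13|17)=+1; sign (−1)^0·-1^1·+1^3 = -1.
(a,b)_∞: sgn(-85)=−, sgn(12155)=+, so +1.
(a,b)_3: α=2, u≡2; β=2, v≡2 (mod 3); (2|3)=-1, (2|3)=-1; sign (−1)^0·-1^2·-1^2 = +1.
(a,b)_11: α=2, u≡4; β=1, v≡1 (mod 11); (4|11)=+1, (1|11)=+1; sign (−1)^0·+1^1·+1^2 = +1.
(a,b)_7: α=2, u≡6; β=2, v≡5 (mod 7); (6|7)=-1, (5|7)=-1; sign (−1)^0·-1^2·-1^2 = +1.
(a,b)_13: α=2, u≡5; β=1, v≡10 (mod 13); (5|13)=-1, (10|13)=+1; sign (−1)^0·-1^1·+1^2 = -1.
(a,b)_5: α=3, u≡2; β=1, v≡4 (mod 5); (2|5)=-1, (4|5)=+1; sign (−1)^0·-1^1·+1^3 = -1.
|Ram(-85, 12155)| = 4, even; anisotropic at {2, 5, 13, 17}.

[2, 5, 13, 17]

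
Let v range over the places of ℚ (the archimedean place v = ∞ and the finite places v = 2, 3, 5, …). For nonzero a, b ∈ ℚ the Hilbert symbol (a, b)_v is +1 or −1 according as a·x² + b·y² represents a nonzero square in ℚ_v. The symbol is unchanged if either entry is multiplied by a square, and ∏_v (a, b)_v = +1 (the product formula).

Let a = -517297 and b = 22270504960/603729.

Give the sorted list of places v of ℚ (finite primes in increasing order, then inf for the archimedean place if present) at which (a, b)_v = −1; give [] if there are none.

Mod squares: a ≡ -517297, b ≡ 44935. Check v ∈ {∞, 2, 3, 5, 7, 11, 19, 31, 37, 41, 43}.
v=37: a=37^1·(≡5), b=37^-2·(≡19) mod 37; (5|37)=-1, (19|37)=-1; (−1)^{1·-2·18}·(-1)^-2·(-1)^1 = -1.
v=11: a=11^1·(≡9), b=11^3·(≡1) mod 11; (9|11)=+1, (1|11)=+1; (−1)^{1·3·5}·(+1)^3·(+1)^1 = -1.
v=5: a=5^0·(≡3), b=5^1·(≡3) mod 5; (3|5)=-1, (3|5)=-1; (−1)^{0·1·2}·(-1)^1·(-1)^0 = -1.
v=∞: -517297 < 0 and 44935 > 0  ⇒  (a,b)_∞ = +1.
v=2: v_2(a)=0, v_2(b)=12; units ≡ 7, 7 (mod 8); ε·ε+αω+βω = 1·1+0·0+12·0 ≡ 1  ⇒  (a,b)_2 = -1.
v=43: a=43^0·(≡36), b=43^1·(≡21) mod 43; (36|43)=+1, (21|43)=+1; (−1)^{0·1·21}·(+1)^1·(+1)^0 = +1.
v=3: a=3^0·(≡2), b=3^-2·(≡1) mod 3; (2|3)=-1, (1|3)=+1; (−1)^{0·-2·1}·(-1)^-2·(+1)^0 = +1.
v=41: a=41^1·(≡11), b=41^0·(≡39) mod 41; (11|41)=-1, (39|41)=+1; (−1)^{1·0·20}·(-1)^0·(+1)^1 = +1.
v=19: a=19^0·(≡16), b=19^1·(≡7) mod 19; (16|19)=+1, (7|19)=+1; (−1)^{0·1·9}·(+1)^1·(+1)^0 = +1.
v=7: a=7^0·(≡3), b=7^-2·(≡4) mod 7; (3|7)=-1, (4|7)=+1; (−1)^{0·-2·3}·(-1)^-2·(+1)^0 = +1.
v=31: a=31^1·(≡22), b=31^0·(≡14) mod 31; (22|31)=-1, (14|31)=+1; (−1)^{1·0·15}·(-1)^0·(+1)^1 = +1.
|Ram(-517297, 44935)| = 4, even; anisotropic at {2, 5, 11, 37}.

[2, 5, 11, 37]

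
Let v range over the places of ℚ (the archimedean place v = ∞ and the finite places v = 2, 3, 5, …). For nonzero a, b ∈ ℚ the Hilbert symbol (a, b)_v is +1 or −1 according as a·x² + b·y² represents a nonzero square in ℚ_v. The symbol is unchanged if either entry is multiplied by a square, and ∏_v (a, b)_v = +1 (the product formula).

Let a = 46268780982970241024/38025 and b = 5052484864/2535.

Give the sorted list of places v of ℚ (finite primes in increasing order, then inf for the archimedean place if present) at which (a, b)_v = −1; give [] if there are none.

[3, 17, 19, 43]

Mod squares: a ≡ 29, b ≡ 6041715. Check v ∈ {∞, 2, 3, 5, 7, 13, 17, 19, 29, 43}.
v=3: a=3^-2·(≡2), b=3^-1·(≡2) mod 3; (2|3)=-1, (2|3)=-1; (−1)^{-2·-1·1}·(-1)^-1·(-1)^-2 = -1.
v=5: a=5^-2·(≡4), b=5^-1·(≡2) mod 5; (4|5)=+1, (2|5)=-1; (−1)^{-2·-1·2}·(+1)^-1·(-1)^-2 = +1.
v=7: a=7^4·(≡1), b=7^2·(≡4) mod 7; (1|7)=+1, (4|7)=+1; (−1)^{4·2·3}·(+1)^2·(+1)^4 = +1.
v=13: a=13^-2·(≡1), b=13^-2·(≡12) mod 13; (1|13)=+1, (12|13)=+1; (−1)^{-2·-2·6}·(+1)^-2·(+1)^-2 = +1.
v=29: a=29^3·(≡1), b=29^1·(≡7) mod 29; (1|29)=+1, (7|29)=+1; (−1)^{3·1·14}·(+1)^1·(+1)^3 = +1.
v=17: a=17^2·(≡11), b=17^1·(≡5) mod 17; (11|17)=-1, (5|17)=-1; (−1)^{2·1·8}·(-1)^1·(-1)^2 = -1.
v=2: v_2(a)=12, v_2(b)=8; units ≡ 5, 3 (mod 8); ε·ε+αω+βω = 0·1+12·1+8·1 ≡ 0  ⇒  (a,b)_2 = +1.
v=∞: 29 > 0 and 6041715 > 0  ⇒  (a,b)_∞ = +1.
v=43: a=43^2·(≡8), b=43^1·(≡1) mod 43; (8|43)=-1, (1|43)=+1; (−1)^{2·1·21}·(-1)^1·(+1)^2 = -1.
v=19: a=19^2·(≡10), b=19^1·(≡7) mod 19; (10|19)=-1, (7|19)=+1; (−1)^{2·1·9}·(-1)^1·(+1)^2 = -1.
|Ram(29, 6041715)| = 4, even; anisotropic at {3, 17, 19, 43}.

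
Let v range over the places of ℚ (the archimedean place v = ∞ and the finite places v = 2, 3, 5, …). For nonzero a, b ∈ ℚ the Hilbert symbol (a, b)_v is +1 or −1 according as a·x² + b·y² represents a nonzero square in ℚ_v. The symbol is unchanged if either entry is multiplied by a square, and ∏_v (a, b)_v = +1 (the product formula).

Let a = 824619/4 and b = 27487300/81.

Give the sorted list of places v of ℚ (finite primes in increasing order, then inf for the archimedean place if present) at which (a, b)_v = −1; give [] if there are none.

Mod squares: a ≡ 824619, b ≡ 274873. Check v ∈ {∞, 2, 3, 5, 17, 19, 23, 37}.
v=∞: 824619 > 0 and 274873 > 0  ⇒  (a,b)_∞ = +1.
v=23: a=23^1·(≡22), b=23^1·(≡17) mod 23; (22|23)=-1, (17|23)=-1; (−1)^{1·1·11}·(-1)^1·(-1)^1 = -1.
v=19: a=19^1·(≡6), b=19^1·(≡8) mod 19; (6|19)=+1, (8|19)=-1; (−1)^{1·1·9}·(+1)^1·(-1)^1 = +1.
v=37: a=37^1·(≡31), b=37^1·(≡2) mod 37; (31|37)=-1, (2|37)=-1; (−1)^{1·1·18}·(-1)^1·(-1)^1 = +1.
v=5: a=5^0·(≡1), b=5^2·(≡2) mod 5; (1|5)=+1, (2|5)=-1; (−1)^{0·2·2}·(+1)^2·(-1)^0 = +1.
v=2: v_2(a)=-2, v_2(b)=2; units ≡ 3, 1 (mod 8); ε·ε+αω+βω = 1·0+-2·0+2·1 ≡ 0  ⇒  (a,b)_2 = +1.
v=17: a=17^1·(≡10), b=17^1·(≡1) mod 17; (10|17)=-1, (1|17)=+1; (−1)^{1·1·8}·(-1)^1·(+1)^1 = -1.
v=3: a=3^1·(≡1), b=3^-4·(≡1) mod 3; (1|3)=+1, (1|3)=+1; (−1)^{1·-4·1}·(+1)^-4·(+1)^1 = +1.
|Ram(824619, 274873)| = 2, even; anisotropic at {17, 23}.

[17, 23]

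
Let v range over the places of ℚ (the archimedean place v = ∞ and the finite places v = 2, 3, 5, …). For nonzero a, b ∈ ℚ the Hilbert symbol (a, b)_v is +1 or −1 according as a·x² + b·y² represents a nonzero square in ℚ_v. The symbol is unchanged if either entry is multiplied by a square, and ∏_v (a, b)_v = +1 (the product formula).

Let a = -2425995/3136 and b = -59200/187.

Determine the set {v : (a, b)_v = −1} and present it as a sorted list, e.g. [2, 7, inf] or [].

[11, 17, 29, inf]

(a, b) ≡ (-1595, -6919) mod (ℚ^×)²; places V = {2, 3, 5, 7, 11, 13, 17, 29, 37, ∞}.
(a,b)_5: α=1, u≡1; β=2, v≡1 (mod 5); (1|5)=+1, (1|5)=+1; sign (−1)^0·+1^2·+1^1 = +1.
(a,b)_13: α=2, u≡12; β=0, v≡3 (mod 13); (12|13)=+1, (3|13)=+1; sign (−1)^0·+1^0·+1^2 = +1.
(a,b)_3: α=2, u≡1; β=0, v≡2 (mod 3); (1|3)=+1, (2|3)=-1; sign (−1)^0·+1^0·-1^2 = +1.
(a,b)_37: α=0, u≡10; β=1, v≡14 (mod 37); (10|37)=+1, (14|37)=-1; sign (−1)^0·+1^1·-1^0 = +1.
(a,b)_29: α=1, u≡17; β=0, v≡17 (mod 29); (17|29)=-1, (17|29)=-1; sign (−1)^0·-1^0·-1^1 = -1.
(a,b)_11: α=1, u≡5; β=-1, v≡4 (mod 11); (5|11)=+1, (4|11)=+1; sign (−1)^1·+1^-1·+1^1 = -1.
(a,b)_∞: sgn(-1595)=−, sgn(-6919)=−, so -1.
(a,b)_7: α=-2, u≡2; β=0, v≡4 (mod 7); (2|7)=+1, (4|7)=+1; sign (−1)^0·+1^0·+1^-2 = +1.
(a,b)_2: α=-6, β=6; u≡5, v≡1 (mod 8); ε(u)ε(v)=0·0, αω(v)=-6·0, βω(u)=6·1; sum ≡ 0  ⇒  +1.
(a,b)_17: α=0, u≡3; β=-1, v≡1 (mod 17); (3|17)=-1, (1|17)=+1; sign (−1)^0·-1^-1·+1^0 = -1.
(-1595, -6919 / ℚ) ramifies at {11, 17, 29, ∞}: a division algebra.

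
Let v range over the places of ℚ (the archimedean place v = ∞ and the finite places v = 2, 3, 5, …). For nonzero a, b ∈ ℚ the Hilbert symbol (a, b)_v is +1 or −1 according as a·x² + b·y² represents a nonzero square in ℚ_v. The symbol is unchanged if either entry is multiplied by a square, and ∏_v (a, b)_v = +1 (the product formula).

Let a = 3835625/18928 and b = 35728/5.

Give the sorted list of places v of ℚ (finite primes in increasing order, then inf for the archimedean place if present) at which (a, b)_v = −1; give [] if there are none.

Mod squares: a ≡ 119, b ≡ 11165. Check v ∈ {∞, 2, 5, 7, 11, 13, 17, 19, 29}.
v=2: v_2(a)=-4, v_2(b)=4; units ≡ 7, 5 (mod 8); ε·ε+αω+βω = 1·0+-4·1+4·0 ≡ 0  ⇒  (a,b)_2 = +1.
v=11: a=11^0·(≡3), b=11^1·(≡5) mod 11; (3|11)=+1, (5|11)=+1; (−1)^{0·1·5}·(+1)^1·(+1)^0 = +1.
v=5: a=5^4·(≡4), b=5^-1·(≡3) mod 5; (4|5)=+1, (3|5)=-1; (−1)^{4·-1·2}·(+1)^-1·(-1)^4 = +1.
v=19: a=19^2·(≡1), b=19^0·(≡13) mod 19; (1|19)=+1, (13|19)=-1; (−1)^{2·0·9}·(+1)^0·(-1)^2 = +1.
v=∞: 119 > 0 and 11165 > 0  ⇒  (a,b)_∞ = +1.
v=29: a=29^0·(≡26), b=29^1·(≡26) mod 29; (26|29)=-1, (26|29)=-1; (−1)^{0·1·14}·(-1)^1·(-1)^0 = -1.
v=13: a=13^-2·(≡5), b=13^0·(≡6) mod 13; (5|13)=-1, (6|13)=-1; (−1)^{-2·0·6}·(-1)^0·(-1)^-2 = +1.
v=7: a=7^-1·(≡5), b=7^1·(≡3) mod 7; (5|7)=-1, (3|7)=-1; (−1)^{-1·1·3}·(-1)^1·(-1)^-1 = -1.
v=17: a=17^1·(≡5), b=17^0·(≡9) mod 17; (5|17)=-1, (9|17)=+1; (−1)^{1·0·8}·(-1)^0·(+1)^1 = +1.
Ram(119, 11165) = {7, 29}; no ℚ_7-point on the conic.

[7, 29]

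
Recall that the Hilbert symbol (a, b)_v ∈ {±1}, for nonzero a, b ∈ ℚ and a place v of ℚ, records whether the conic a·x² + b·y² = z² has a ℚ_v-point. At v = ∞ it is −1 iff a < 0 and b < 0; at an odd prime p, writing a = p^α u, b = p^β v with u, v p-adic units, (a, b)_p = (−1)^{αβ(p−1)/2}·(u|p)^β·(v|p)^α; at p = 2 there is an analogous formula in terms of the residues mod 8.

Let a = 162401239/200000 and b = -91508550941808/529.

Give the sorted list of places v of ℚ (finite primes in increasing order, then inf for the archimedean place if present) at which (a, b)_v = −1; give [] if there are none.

Mod squares: a ≡ 2795, b ≡ -7. Check v ∈ {∞, 2, 3, 5, 7, 11, 13, 23, 43}.
v=5: a=5^-5·(≡1), b=5^0·(≡3) mod 5; (1|5)=+1, (3|5)=-1; (−1)^{-5·0·2}·(+1)^0·(-1)^-5 = -1.
v=∞: 2795 > 0 and -7 < 0  ⇒  (a,b)_∞ = +1.
v=23: a=23^0·(≡16), b=23^-2·(≡4) mod 23; (16|23)=+1, (4|23)=+1; (−1)^{0·-2·11}·(+1)^-2·(+1)^0 = +1.
v=2: v_2(a)=-6, v_2(b)=4; units ≡ 3, 1 (mod 8); ε·ε+αω+βω = 1·0+-6·0+4·1 ≡ 0  ⇒  (a,b)_2 = +1.
v=13: a=13^1·(≡5), b=13^2·(≡7) mod 13; (5|13)=-1, (7|13)=-1; (−1)^{1·2·6}·(-1)^2·(-1)^1 = -1.
v=3: a=3^0·(≡2), b=3^2·(≡2) mod 3; (2|3)=-1, (2|3)=-1; (−1)^{0·2·1}·(-1)^2·(-1)^0 = +1.
v=43: a=43^1·(≡18), b=43^2·(≡14) mod 43; (18|43)=-1, (14|43)=+1; (−1)^{1·2·21}·(-1)^2·(+1)^1 = +1.
v=11: a=11^2·(≡3), b=11^2·(≡4) mod 11; (3|11)=+1, (4|11)=+1; (−1)^{2·2·5}·(+1)^2·(+1)^2 = +1.
v=7: a=7^4·(≡4), b=7^5·(≡5) mod 7; (4|7)=+1, (5|7)=-1; (−1)^{4·5·3}·(+1)^5·(-1)^4 = +1.
|Ram(2795, -7)| = 2, even; anisotropic at {5, 13}.

[5, 13]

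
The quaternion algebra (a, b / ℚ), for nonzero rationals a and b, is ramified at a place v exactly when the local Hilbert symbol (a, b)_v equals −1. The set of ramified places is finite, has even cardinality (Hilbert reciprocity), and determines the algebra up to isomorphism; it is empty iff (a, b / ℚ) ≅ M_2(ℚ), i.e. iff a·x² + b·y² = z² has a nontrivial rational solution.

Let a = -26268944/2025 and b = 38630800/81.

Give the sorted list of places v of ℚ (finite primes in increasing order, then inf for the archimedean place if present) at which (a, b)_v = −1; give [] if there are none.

[17, 23]

Mod squares: a ≡ -5681, b ≡ 96577. Check v ∈ {∞, 2, 3, 5, 13, 17, 19, 23}.
v=∞: -5681 < 0 and 96577 > 0  ⇒  (a,b)_∞ = +1.
v=5: a=5^-2·(≡1), b=5^2·(≡2) mod 5; (1|5)=+1, (2|5)=-1; (−1)^{-2·2·2}·(+1)^2·(-1)^-2 = +1.
v=23: a=23^1·(≡6), b=23^1·(≡4) mod 23; (6|23)=+1, (4|23)=+1; (−1)^{1·1·11}·(+1)^1·(+1)^1 = -1.
v=17: a=17^2·(≡10), b=17^1·(≡6) mod 17; (10|17)=-1, (6|17)=-1; (−1)^{2·1·8}·(-1)^1·(-1)^2 = -1.
v=19: a=19^1·(≡17), b=19^1·(≡2) mod 19; (17|19)=+1, (2|19)=-1; (−1)^{1·1·9}·(+1)^1·(-1)^1 = +1.
v=13: a=13^1·(≡11), b=13^1·(≡7) mod 13; (11|13)=-1, (7|13)=-1; (−1)^{1·1·6}·(-1)^1·(-1)^1 = +1.
v=3: a=3^-4·(≡1), b=3^-4·(≡1) mod 3; (1|3)=+1, (1|3)=+1; (−1)^{-4·-4·1}·(+1)^-4·(+1)^-4 = +1.
v=2: v_2(a)=4, v_2(b)=4; units ≡ 7, 1 (mod 8); ε·ε+αω+βω = 1·0+4·0+4·0 ≡ 0  ⇒  (a,b)_2 = +1.
(-5681, 96577 / ℚ) ramifies at {17, 23}: a division algebra.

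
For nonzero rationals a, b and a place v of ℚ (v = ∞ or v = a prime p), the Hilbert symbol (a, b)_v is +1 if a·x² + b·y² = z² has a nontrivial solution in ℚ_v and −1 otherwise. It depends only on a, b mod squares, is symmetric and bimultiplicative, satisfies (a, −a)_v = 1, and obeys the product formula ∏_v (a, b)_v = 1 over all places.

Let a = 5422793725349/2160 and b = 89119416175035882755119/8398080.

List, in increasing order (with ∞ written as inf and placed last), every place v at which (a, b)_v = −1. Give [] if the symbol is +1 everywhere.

[2, 3, 5, 7, 19, 37]

Mod squares: a ≡ 16313115, b ≡ 12155. Check v ∈ {∞, 2, 3, 5, 7, 11, 13, 17, 19, 29, 37}.
v=29: a=29^2·(≡7), b=29^4·(≡5) mod 29; (7|29)=+1, (5|29)=+1; (−1)^{2·4·14}·(+1)^4·(+1)^2 = +1.
v=11: a=11^2·(≡3), b=11^3·(≡9) mod 11; (3|11)=+1, (9|11)=+1; (−1)^{2·3·5}·(+1)^3·(+1)^2 = +1.
v=7: a=7^3·(≡6), b=7^4·(≡5) mod 7; (6|7)=-1, (5|7)=-1; (−1)^{3·4·3}·(-1)^4·(-1)^3 = -1.
v=37: a=37^1·(≡4), b=37^2·(≡32) mod 37; (4|37)=+1, (32|37)=-1; (−1)^{1·2·18}·(+1)^2·(-1)^1 = -1.
v=3: a=3^-3·(≡1), b=3^-8·(≡2) mod 3; (1|3)=+1, (2|3)=-1; (−1)^{-3·-8·1}·(+1)^-8·(-1)^-3 = -1.
v=19: a=19^1·(≡13), b=19^4·(≡12) mod 19; (13|19)=-1, (12|19)=-1; (−1)^{1·4·9}·(-1)^4·(-1)^1 = -1.
v=∞: 16313115 > 0 and 12155 > 0  ⇒  (a,b)_∞ = +1.
v=17: a=17^1·(≡4), b=17^1·(≡15) mod 17; (4|17)=+1, (15|17)=+1; (−1)^{1·1·8}·(+1)^1·(+1)^1 = +1.
v=5: a=5^-1·(≡2), b=5^-1·(≡4) mod 5; (2|5)=-1, (4|5)=+1; (−1)^{-1·-1·2}·(-1)^-1·(+1)^-1 = -1.
v=13: a=13^1·(≡9), b=13^1·(≡9) mod 13; (9|13)=+1, (9|13)=+1; (−1)^{1·1·6}·(+1)^1·(+1)^1 = +1.
v=2: v_2(a)=-4, v_2(b)=-8; units ≡ 3, 3 (mod 8); ε·ε+αω+βω = 1·1+-4·1+-8·1 ≡ 1  ⇒  (a,b)_2 = -1.
Ram(16313115, 12155) = {2, 3, 5, 7, 19, 37}; no ℚ_2-point on the conic.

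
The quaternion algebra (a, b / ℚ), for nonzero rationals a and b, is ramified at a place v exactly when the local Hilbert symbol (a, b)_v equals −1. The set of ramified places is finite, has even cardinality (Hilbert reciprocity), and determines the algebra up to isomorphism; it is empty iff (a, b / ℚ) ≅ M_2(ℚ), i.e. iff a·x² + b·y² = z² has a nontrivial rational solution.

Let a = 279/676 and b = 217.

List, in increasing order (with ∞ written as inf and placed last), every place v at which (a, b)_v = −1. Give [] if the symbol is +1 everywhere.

(a, b) ≡ (31, 217) mod (ℚ^×)²; places V = {2, 3, 7, 13, 31, ∞}.
(a,b)_7: α=0, u≡5; β=1, v≡3 (mod 7); (5|7)=-1, (3|7)=-1; sign (−1)^0·-1^1·-1^0 = -1.
(a,b)_∞: sgn(31)=+, sgn(217)=+, so +1.
(a,b)_3: α=2, u≡1; β=0, v≡1 (mod 3); (1|3)=+1, (1|3)=+1; sign (−1)^0·+1^0·+1^2 = +1.
(a,b)_31: α=1, u≡14; β=1, v≡7 (mod 31); (14|31)=+1, (7|31)=+1; sign (−1)^1·+1^1·+1^1 = -1.
(a,b)_2: α=-2, β=0; u≡7, v≡1 (mod 8); ε(u)ε(v)=1·0, αω(v)=-2·0, βω(u)=0·0; sum ≡ 0  ⇒  +1.
(a,b)_13: α=-2, u≡8; β=0, v≡9 (mod 13); (8|13)=-1, (9|13)=+1; sign (−1)^0·-1^0·+1^-2 = +1.
Ram(31, 217) = {7, 31}; no ℚ_7-point on the conic.

[7, 31]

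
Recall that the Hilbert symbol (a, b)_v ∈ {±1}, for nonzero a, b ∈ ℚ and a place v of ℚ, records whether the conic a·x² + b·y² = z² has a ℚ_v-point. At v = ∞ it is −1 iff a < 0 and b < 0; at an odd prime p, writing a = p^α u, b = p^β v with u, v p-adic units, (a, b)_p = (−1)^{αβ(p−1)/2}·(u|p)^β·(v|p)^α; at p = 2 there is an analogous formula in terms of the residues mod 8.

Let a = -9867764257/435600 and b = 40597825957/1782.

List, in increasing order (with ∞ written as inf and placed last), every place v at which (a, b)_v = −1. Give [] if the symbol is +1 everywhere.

Mod squares: a ≡ -15457, b ≡ 286. Check v ∈ {∞, 2, 3, 5, 11, 13, 17, 29, 41, 47}.
v=41: a=41^1·(≡5), b=41^2·(≡8) mod 41; (5|41)=+1, (8|41)=+1; (−1)^{1·2·20}·(+1)^2·(+1)^1 = +1.
v=11: a=11^-2·(≡4), b=11^-1·(≡5) mod 11; (4|11)=+1, (5|11)=+1; (−1)^{-2·-1·5}·(+1)^-1·(+1)^-2 = +1.
v=29: a=29^1·(≡10), b=29^2·(≡24) mod 29; (10|29)=-1, (24|29)=+1; (−1)^{1·2·14}·(-1)^2·(+1)^1 = +1.
v=17: a=17^2·(≡8), b=17^0·(≡10) mod 17; (8|17)=+1, (10|17)=-1; (−1)^{2·0·8}·(+1)^0·(-1)^2 = +1.
v=3: a=3^-2·(≡2), b=3^-4·(≡1) mod 3; (2|3)=-1, (1|3)=+1; (−1)^{-2·-4·1}·(-1)^-4·(+1)^-2 = +1.
v=47: a=47^2·(≡34), b=47^2·(≡21) mod 47; (34|47)=+1, (21|47)=+1; (−1)^{2·2·23}·(+1)^2·(+1)^2 = +1.
v=2: v_2(a)=-4, v_2(b)=-1; units ≡ 7, 7 (mod 8); ε·ε+αω+βω = 1·1+-4·0+-1·0 ≡ 1  ⇒  (a,b)_2 = -1.
v=13: a=13^1·(≡2), b=13^1·(≡3) mod 13; (2|13)=-1, (3|13)=+1; (−1)^{1·1·6}·(-1)^1·(+1)^1 = -1.
v=5: a=5^-2·(≡2), b=5^0·(≡1) mod 5; (2|5)=-1, (1|5)=+1; (−1)^{-2·0·2}·(-1)^0·(+1)^-2 = +1.
v=∞: -15457 < 0 and 286 > 0  ⇒  (a,b)_∞ = +1.
|Ram(-15457, 286)| = 2, even; anisotropic at {2, 13}.

[2, 13]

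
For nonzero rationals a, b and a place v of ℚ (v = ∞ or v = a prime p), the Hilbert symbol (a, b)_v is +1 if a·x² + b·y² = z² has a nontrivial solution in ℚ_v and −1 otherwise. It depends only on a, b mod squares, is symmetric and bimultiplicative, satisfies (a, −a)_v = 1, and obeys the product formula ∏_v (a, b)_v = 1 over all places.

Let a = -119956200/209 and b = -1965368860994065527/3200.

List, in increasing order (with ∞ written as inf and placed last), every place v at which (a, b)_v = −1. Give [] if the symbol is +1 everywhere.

(a, b) ≡ (-8778, -286) mod (ℚ^×)²; places V = {2, 3, 5, 7, 11, 13, 19, ∞}.
(a,b)_13: α=4, u≡12; β=7, v≡3 (mod 13); (12|13)=+1, (3|13)=+1; sign (−1)^0·+1^7·+1^4 = +1.
(a,b)_7: α=1, u≡5; β=4, v≡1 (mod 7); (5|7)=-1, (1|7)=+1; sign (−1)^0·-1^4·+1^1 = +1.
(a,b)_2: α=3, β=-7; u≡3, v≡1 (mod 8); ε(u)ε(v)=1·0, αω(v)=3·0, βω(u)=-7·1; sum ≡ 1  ⇒  -1.
(a,b)_19: α=-1, u≡10; β=0, v≡12 (mod 19); (10|19)=-1, (12|19)=-1; sign (−1)^0·-1^0·-1^-1 = -1.
(a,b)_3: α=1, u≡2; β=4, v≡2 (mod 3); (2|3)=-1, (2|3)=-1; sign (−1)^0·-1^4·-1^1 = -1.
(a,b)_11: α=-1, u≡4; β=5, v≡7 (mod 11); (4|11)=+1, (7|11)=-1; sign (−1)^1·+1^5·-1^-1 = +1.
(a,b)_∞: sgn(-8778)=−, sgn(-286)=−, so -1.
(a,b)_5: α=2, u≡3; β=-2, v≡1 (mod 5); (3|5)=-1, (1|5)=+1; sign (−1)^0·-1^-2·+1^2 = +1.
(-8778, -286 / ℚ) ramifies at {2, 3, 19, ∞}: a division algebra.

[2, 3, 19, inf]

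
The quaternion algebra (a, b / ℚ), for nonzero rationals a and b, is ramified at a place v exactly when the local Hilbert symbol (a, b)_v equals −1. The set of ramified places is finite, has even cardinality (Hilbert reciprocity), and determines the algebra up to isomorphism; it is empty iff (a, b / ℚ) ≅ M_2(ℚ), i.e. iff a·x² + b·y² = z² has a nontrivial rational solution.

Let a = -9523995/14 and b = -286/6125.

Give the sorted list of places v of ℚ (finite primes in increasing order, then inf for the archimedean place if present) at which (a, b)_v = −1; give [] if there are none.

[7, inf]

(a, b) ≡ (-2730, -1430) mod (ℚ^×)²; places V = {2, 3, 5, 7, 11, 13, 17, ∞}.
(a,b)_13: α=3, u≡7; β=1, v≡2 (mod 13); (7|13)=-1, (2|13)=-1; sign (−1)^0·-1^1·-1^3 = +1.
(a,b)_3: α=1, u≡2; β=0, v≡1 (mod 3); (2|3)=-1, (1|3)=+1; sign (−1)^0·-1^0·+1^1 = +1.
(a,b)_7: α=-1, u≡1; β=-2, v≡6 (mod 7); (1|7)=+1, (6|7)=-1; sign (−1)^0·+1^-2·-1^-1 = -1.
(a,b)_11: α=0, u≡1; β=1, v≡2 (mod 11); (1|11)=+1, (2|11)=-1; sign (−1)^0·+1^1·-1^0 = +1.
(a,b)_2: α=-1, β=1; u≡3, v≡5 (mod 8); ε(u)ε(v)=1·0, αω(v)=-1·1, βω(u)=1·1; sum ≡ 0  ⇒  +1.
(a,b)_17: α=2, u≡3; β=0, v≡4 (mod 17); (3|17)=-1, (4|17)=+1; sign (−1)^0·-1^0·+1^2 = +1.
(a,b)_5: α=1, u≡4; β=-3, v≡1 (mod 5); (4|5)=+1, (1|5)=+1; sign (−1)^0·+1^-3·+1^1 = +1.
(a,b)_∞: sgn(-2730)=−, sgn(-1430)=−, so -1.
(-2730, -1430 / ℚ) ramifies at {7, ∞}: a division algebra.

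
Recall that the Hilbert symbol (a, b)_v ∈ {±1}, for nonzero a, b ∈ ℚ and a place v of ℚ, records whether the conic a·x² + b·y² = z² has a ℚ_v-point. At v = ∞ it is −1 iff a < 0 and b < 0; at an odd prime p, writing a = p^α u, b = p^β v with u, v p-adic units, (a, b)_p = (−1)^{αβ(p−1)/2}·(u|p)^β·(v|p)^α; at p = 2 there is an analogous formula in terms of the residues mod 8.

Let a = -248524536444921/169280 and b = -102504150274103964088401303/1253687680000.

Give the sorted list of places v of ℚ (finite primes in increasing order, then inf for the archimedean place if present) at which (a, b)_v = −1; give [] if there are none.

(a, b) ≡ (-5, -37961) mod (ℚ^×)²; places V = {2, 3, 5, 7, 11, 17, 19, 23, 29, ∞}.
(a,b)_∞: sgn(-5)=−, sgn(-37961)=−, so -1.
(a,b)_29: α=2, u≡6; β=3, v≡23 (mod 29); (6|29)=+1, (23|29)=+1; sign (−1)^0·+1^3·+1^2 = +1.
(a,b)_2: α=-6, β=-10; u≡3, v≡7 (mod 8); ε(u)ε(v)=1·1, αω(v)=-6·0, βω(u)=-10·1; sum ≡ 1  ⇒  -1.
(a,b)_23: α=-2, u≡12; β=-4, v≡9 (mod 23); (12|23)=+1, (9|23)=+1; sign (−1)^0·+1^-4·+1^-2 = +1.
(a,b)_5: α=-1, u≡4; β=-4, v≡4 (mod 5); (4|5)=+1, (4|5)=+1; sign (−1)^0·+1^-4·+1^-1 = +1.
(a,b)_19: α=2, u≡14; β=4, v≡17 (mod 19); (14|19)=-1, (17|19)=+1; sign (−1)^0·-1^4·+1^2 = +1.
(a,b)_7: α=0, u≡2; β=-1, v≡4 (mod 7); (2|7)=+1, (4|7)=+1; sign (−1)^0·+1^-1·+1^0 = +1.
(a,b)_17: α=4, u≡14; β=7, v≡6 (mod 17); (14|17)=-1, (6|17)=-1; sign (−1)^0·-1^7·-1^4 = -1.
(a,b)_3: α=4, u≡1; β=10, v≡1 (mod 3); (1|3)=+1, (1|3)=+1; sign (−1)^0·+1^10·+1^4 = +1.
(a,b)_11: α=2, u≡8; β=3, v≡3 (mod 11); (8|11)=-1, (3|11)=+1; sign (−1)^0·-1^3·+1^2 = -1.
Ram(-5, -37961) = {2, 11, 17, ∞}; no ℚ_2-point on the conic.

[2, 11, 17, inf]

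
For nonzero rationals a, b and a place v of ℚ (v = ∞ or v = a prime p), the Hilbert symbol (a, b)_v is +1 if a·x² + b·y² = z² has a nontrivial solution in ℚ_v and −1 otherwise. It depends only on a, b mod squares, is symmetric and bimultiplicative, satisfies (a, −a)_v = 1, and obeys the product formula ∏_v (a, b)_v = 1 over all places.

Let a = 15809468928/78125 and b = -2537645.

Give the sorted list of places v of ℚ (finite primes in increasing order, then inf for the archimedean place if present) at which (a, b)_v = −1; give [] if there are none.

[2, 5, 19, 43]

(a, b) ≡ (21090, -2537645) mod (ℚ^×)²; places V = {2, 3, 5, 11, 19, 29, 37, 43, ∞}.
(a,b)_∞: sgn(21090)=+, sgn(-2537645)=−, so +1.
(a,b)_2: α=9, β=0; u≡1, v≡3 (mod 8); ε(u)ε(v)=0·1, αω(v)=9·1, βω(u)=0·0; sum ≡ 1  ⇒  -1.
(a,b)_5: α=-7, u≡3; β=1, v≡1 (mod 5); (3|5)=-1, (1|5)=+1; sign (−1)^0·-1^1·+1^-7 = -1.
(a,b)_43: α=0, u≡28; β=1, v≡24 (mod 43); (28|43)=-1, (24|43)=+1; sign (−1)^0·-1^1·+1^0 = -1.
(a,b)_3: α=1, u≡1; β=0, v≡1 (mod 3); (1|3)=+1, (1|3)=+1; sign (−1)^0·+1^0·+1^1 = +1.
(a,b)_29: α=0, u≡1; β=1, v≡17 (mod 29); (1|29)=+1, (17|29)=-1; sign (−1)^0·+1^1·-1^0 = +1.
(a,b)_37: α=1, u≡24; β=1, v≡13 (mod 37); (24|37)=-1, (13|37)=-1; sign (−1)^0·-1^1·-1^1 = +1.
(a,b)_19: α=1, u≡8; β=0, v≡14 (mod 19); (8|19)=-1, (14|19)=-1; sign (−1)^0·-1^0·-1^1 = -1.
(a,b)_11: α=4, u≡5; β=1, v≡8 (mod 11); (5|11)=+1, (8|11)=-1; sign (−1)^0·+1^1·-1^4 = +1.
(21090, -2537645 / ℚ) ramifies at {2, 5, 19, 43}: a division algebra.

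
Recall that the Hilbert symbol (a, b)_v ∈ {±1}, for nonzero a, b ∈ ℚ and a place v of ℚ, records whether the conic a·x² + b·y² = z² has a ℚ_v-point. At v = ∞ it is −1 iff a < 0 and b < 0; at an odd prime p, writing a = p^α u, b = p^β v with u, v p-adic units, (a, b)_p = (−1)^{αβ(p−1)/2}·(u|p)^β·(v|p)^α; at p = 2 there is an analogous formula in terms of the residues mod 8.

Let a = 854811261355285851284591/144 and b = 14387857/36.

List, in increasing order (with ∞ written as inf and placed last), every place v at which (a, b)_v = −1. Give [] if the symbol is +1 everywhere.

Mod squares: a ≡ 4129314959, b ≡ 14387857. Check v ∈ {∞, 2, 3, 7, 11, 23, 29, 37, 41, 53}.
v=2: v_2(a)=-4, v_2(b)=-2; units ≡ 7, 1 (mod 8); ε·ε+αω+βω = 1·0+-4·0+-2·0 ≡ 0  ⇒  (a,b)_2 = +1.
v=37: a=37^3·(≡34), b=37^1·(≡9) mod 37; (34|37)=+1, (9|37)=+1; (−1)^{3·1·18}·(+1)^1·(+1)^3 = +1.
v=53: a=53^3·(≡24), b=53^1·(≡31) mod 53; (24|53)=+1, (31|53)=-1; (−1)^{3·1·26}·(+1)^1·(-1)^3 = -1.
v=11: a=11^3·(≡10), b=11^1·(≡7) mod 11; (10|11)=-1, (7|11)=-1; (−1)^{3·1·5}·(-1)^1·(-1)^3 = -1.
v=7: a=7^1·(≡5), b=7^0·(≡1) mod 7; (5|7)=-1, (1|7)=+1; (−1)^{1·0·3}·(-1)^0·(+1)^1 = +1.
v=23: a=23^3·(≡3), b=23^1·(≡11) mod 23; (3|23)=+1, (11|23)=-1; (−1)^{3·1·11}·(+1)^1·(-1)^3 = +1.
v=29: a=29^3·(≡3), b=29^1·(≡25) mod 29; (3|29)=-1, (25|29)=+1; (−1)^{3·1·14}·(-1)^1·(+1)^3 = -1.
v=∞: 4129314959 > 0 and 14387857 > 0  ⇒  (a,b)_∞ = +1.
v=3: a=3^-2·(≡2), b=3^-2·(≡1) mod 3; (2|3)=-1, (1|3)=+1; (−1)^{-2·-2·1}·(-1)^-2·(+1)^-2 = +1.
v=41: a=41^1·(≡40), b=41^0·(≡30) mod 41; (40|41)=+1, (30|41)=-1; (−1)^{1·0·20}·(+1)^0·(-1)^1 = -1.
(4129314959, 14387857 / ℚ) ramifies at {11, 29, 41, 53}: a division algebra.

[11, 29, 41, 53]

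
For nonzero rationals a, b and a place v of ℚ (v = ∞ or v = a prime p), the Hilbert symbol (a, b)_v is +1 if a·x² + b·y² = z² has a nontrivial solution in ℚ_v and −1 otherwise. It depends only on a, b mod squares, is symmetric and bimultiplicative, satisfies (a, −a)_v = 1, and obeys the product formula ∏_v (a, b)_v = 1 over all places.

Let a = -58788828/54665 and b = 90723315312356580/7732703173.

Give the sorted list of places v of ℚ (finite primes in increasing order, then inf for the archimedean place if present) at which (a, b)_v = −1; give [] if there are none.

Mod squares: a ≡ -455, b ≡ 1365. Check v ∈ {∞, 2, 3, 5, 7, 13, 23, 29}.
v=29: a=29^-2·(≡25), b=29^-6·(≡26) mod 29; (25|29)=+1, (26|29)=-1; (−1)^{-2·-6·14}·(+1)^-6·(-1)^-2 = +1.
v=23: a=23^2·(≡7), b=23^4·(≡8) mod 23; (7|23)=-1, (8|23)=+1; (−1)^{2·4·11}·(-1)^4·(+1)^2 = +1.
v=7: a=7^3·(≡3), b=7^7·(≡5) mod 7; (3|7)=-1, (5|7)=-1; (−1)^{3·7·3}·(-1)^7·(-1)^3 = -1.
v=13: a=13^-1·(≡1), b=13^-1·(≡9) mod 13; (1|13)=+1, (9|13)=+1; (−1)^{-1·-1·6}·(+1)^-1·(+1)^-1 = +1.
v=2: v_2(a)=2, v_2(b)=2; units ≡ 1, 5 (mod 8); ε·ε+αω+βω = 0·0+2·1+2·0 ≡ 0  ⇒  (a,b)_2 = +1.
v=∞: -455 < 0 and 1365 > 0  ⇒  (a,b)_∞ = +1.
v=3: a=3^4·(≡1), b=3^9·(≡2) mod 3; (1|3)=+1, (2|3)=-1; (−1)^{4·9·1}·(+1)^9·(-1)^4 = +1.
v=5: a=5^-1·(≡4), b=5^1·(≡2) mod 5; (4|5)=+1, (2|5)=-1; (−1)^{-1·1·2}·(+1)^1·(-1)^-1 = -1.
(-455, 1365 / ℚ) ramifies at {5, 7}: a division algebra.

[5, 7]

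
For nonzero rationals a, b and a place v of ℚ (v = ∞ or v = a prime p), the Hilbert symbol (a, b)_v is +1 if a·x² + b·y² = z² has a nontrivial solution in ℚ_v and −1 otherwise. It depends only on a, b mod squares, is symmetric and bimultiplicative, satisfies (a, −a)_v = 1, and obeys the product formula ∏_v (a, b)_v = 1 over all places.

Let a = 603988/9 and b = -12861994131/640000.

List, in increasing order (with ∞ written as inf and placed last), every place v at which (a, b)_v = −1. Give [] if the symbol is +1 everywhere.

[]

Mod squares: a ≡ 150997, b ≡ -259. Check v ∈ {∞, 2, 3, 5, 7, 11, 29, 37, 53}.
v=2: v_2(a)=2, v_2(b)=-10; units ≡ 5, 5 (mod 8); ε·ε+αω+βω = 0·0+2·1+-10·1 ≡ 0  ⇒  (a,b)_2 = +1.
v=∞: 150997 > 0 and -259 < 0  ⇒  (a,b)_∞ = +1.
v=29: a=29^0·(≡7), b=29^2·(≡19) mod 29; (7|29)=+1, (19|29)=-1; (−1)^{0·2·14}·(+1)^2·(-1)^0 = +1.
v=5: a=5^0·(≡2), b=5^-4·(≡1) mod 5; (2|5)=-1, (1|5)=+1; (−1)^{0·-4·2}·(-1)^-4·(+1)^0 = +1.
v=7: a=7^1·(≡1), b=7^1·(≡5) mod 7; (1|7)=+1, (5|7)=-1; (−1)^{1·1·3}·(+1)^1·(-1)^1 = +1.
v=53: a=53^1·(≡6), b=53^0·(≡37) mod 53; (6|53)=+1, (37|53)=+1; (−1)^{1·0·26}·(+1)^0·(+1)^1 = +1.
v=3: a=3^-2·(≡1), b=3^10·(≡2) mod 3; (1|3)=+1, (2|3)=-1; (−1)^{-2·10·1}·(+1)^10·(-1)^-2 = +1.
v=37: a=37^1·(≡9), b=37^1·(≡28) mod 37; (9|37)=+1, (28|37)=+1; (−1)^{1·1·18}·(+1)^1·(+1)^1 = +1.
v=11: a=11^1·(≡2), b=11^0·(≡4) mod 11; (2|11)=-1, (4|11)=+1; (−1)^{1·0·5}·(-1)^0·(+1)^1 = +1.
Ram(a, b) = ∅: the form 150997·x² + -259·y² − z² is isotropic over every ℚ_v, so by Hasse–Minkowski it is isotropic over ℚ.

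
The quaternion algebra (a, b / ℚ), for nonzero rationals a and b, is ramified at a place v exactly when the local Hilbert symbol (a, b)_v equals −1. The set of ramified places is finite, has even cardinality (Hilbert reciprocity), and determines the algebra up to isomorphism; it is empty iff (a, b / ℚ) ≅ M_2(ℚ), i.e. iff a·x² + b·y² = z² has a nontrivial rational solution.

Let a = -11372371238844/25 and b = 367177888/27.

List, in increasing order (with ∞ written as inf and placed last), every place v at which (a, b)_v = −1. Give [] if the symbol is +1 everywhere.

(a, b) ≡ (-31, 568974) mod (ℚ^×)²; places V = {2, 3, 5, 7, 11, 19, 23, 31, ∞}.
(a,b)_23: α=2, u≡19; β=1, v≡12 (mod 23); (19|23)=-1, (12|23)=+1; sign (−1)^0·-1^1·+1^2 = -1.
(a,b)_5: α=-2, u≡1; β=0, v≡4 (mod 5); (1|5)=+1, (4|5)=+1; sign (−1)^0·+1^0·+1^-2 = +1.
(a,b)_∞: sgn(-31)=−, sgn(568974)=+, so +1.
(a,b)_2: α=2, β=5; u≡1, v≡7 (mod 8); ε(u)ε(v)=0·1, αω(v)=2·0, βω(u)=5·0; sum ≡ 0  ⇒  +1.
(a,b)_19: α=2, u≡6; β=1, v≡3 (mod 19); (6|19)=+1, (3|19)=-1; sign (−1)^0·+1^1·-1^2 = +1.
(a,b)_31: α=1, u≡13; β=1, v≡8 (mod 31); (13|31)=-1, (8|31)=+1; sign (−1)^1·-1^1·+1^1 = +1.
(a,b)_7: α=2, u≡1; β=1, v≡5 (mod 7); (1|7)=+1, (5|7)=-1; sign (−1)^0·+1^1·-1^2 = +1.
(a,b)_3: α=4, u≡2; β=-3, v≡1 (mod 3); (2|3)=-1, (1|3)=+1; sign (−1)^0·-1^-3·+1^4 = -1.
(a,b)_11: α=2, u≡7; β=2, v≡7 (mod 11); (7|11)=-1, (7|11)=-1; sign (−1)^0·-1^2·-1^2 = +1.
Ram(-31, 568974) = {3, 23}; no ℚ_3-point on the conic.

[3, 23]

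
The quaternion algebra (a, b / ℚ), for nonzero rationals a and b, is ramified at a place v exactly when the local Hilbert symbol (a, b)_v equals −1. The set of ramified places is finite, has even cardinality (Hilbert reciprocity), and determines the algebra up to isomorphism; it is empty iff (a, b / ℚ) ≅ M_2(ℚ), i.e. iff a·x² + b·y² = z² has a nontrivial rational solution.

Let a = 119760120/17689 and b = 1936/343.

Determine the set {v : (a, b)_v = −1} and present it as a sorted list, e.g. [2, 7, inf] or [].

(a, b) ≡ (30, 7) mod (ℚ^×)²; places V = {2, 3, 5, 7, 11, 19, 37, ∞}.
(a,b)_5: α=1, u≡1; β=0, v≡2 (mod 5); (1|5)=+1, (2|5)=-1; sign (−1)^0·+1^0·-1^1 = -1.
(a,b)_37: α=2, u≡4; β=0, v≡16 (mod 37); (4|37)=+1, (16|37)=+1; sign (−1)^0·+1^0·+1^2 = +1.
(a,b)_2: α=3, β=4; u≡7, v≡7 (mod 8); ε(u)ε(v)=1·1, αω(v)=3·0, βω(u)=4·0; sum ≡ 1  ⇒  -1.
(a,b)_19: α=-2, u≡9; β=0, v≡17 (mod 19); (9|19)=+1, (17|19)=+1; sign (−1)^0·+1^0·+1^-2 = +1.
(a,b)_3: α=7, u≡1; β=0, v≡1 (mod 3); (1|3)=+1, (1|3)=+1; sign (−1)^0·+1^0·+1^7 = +1.
(a,b)_11: α=0, u≡7; β=2, v≡8 (mod 11); (7|11)=-1, (8|11)=-1; sign (−1)^0·-1^2·-1^0 = +1.
(a,b)_∞: sgn(30)=+, sgn(7)=+, so +1.
(a,b)_7: α=-2, u≡1; β=-3, v≡4 (mod 7); (1|7)=+1, (4|7)=+1; sign (−1)^0·+1^-3·+1^-2 = +1.
Ram(30, 7) = {2, 5}; no ℚ_2-point on the conic.

[2, 5]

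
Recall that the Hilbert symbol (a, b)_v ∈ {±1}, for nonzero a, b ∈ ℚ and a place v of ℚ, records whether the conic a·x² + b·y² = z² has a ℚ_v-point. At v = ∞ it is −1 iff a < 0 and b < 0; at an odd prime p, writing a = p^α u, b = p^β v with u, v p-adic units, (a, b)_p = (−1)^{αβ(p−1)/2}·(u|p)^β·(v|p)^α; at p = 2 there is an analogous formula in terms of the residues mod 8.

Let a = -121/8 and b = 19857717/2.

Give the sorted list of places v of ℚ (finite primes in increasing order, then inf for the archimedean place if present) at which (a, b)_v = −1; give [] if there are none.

Mod squares: a ≡ -2, b ≡ 490314. Check v ∈ {∞, 2, 3, 11, 17, 19, 23}.
v=17: a=17^0·(≡4), b=17^1·(≡7) mod 17; (4|17)=+1, (7|17)=-1; (−1)^{0·1·8}·(+1)^1·(-1)^0 = +1.
v=∞: -2 < 0 and 490314 > 0  ⇒  (a,b)_∞ = +1.
v=23: a=23^0·(≡5), b=23^1·(≡14) mod 23; (5|23)=-1, (14|23)=-1; (−1)^{0·1·11}·(-1)^1·(-1)^0 = -1.
v=2: v_2(a)=-3, v_2(b)=-1; units ≡ 7, 5 (mod 8); ε·ε+αω+βω = 1·0+-3·1+-1·0 ≡ 1  ⇒  (a,b)_2 = -1.
v=3: a=3^0·(≡1), b=3^5·(≡1) mod 3; (1|3)=+1, (1|3)=+1; (−1)^{0·5·1}·(+1)^5·(+1)^0 = +1.
v=19: a=19^0·(≡11), b=19^1·(≡5) mod 19; (11|19)=+1, (5|19)=+1; (−1)^{0·1·9}·(+1)^1·(+1)^0 = +1.
v=11: a=11^2·(≡4), b=11^1·(≡2) mod 11; (4|11)=+1, (2|11)=-1; (−1)^{2·1·5}·(+1)^1·(-1)^2 = +1.
Ram(-2, 490314) = {2, 23}; no ℚ_2-point on the conic.

[2, 23]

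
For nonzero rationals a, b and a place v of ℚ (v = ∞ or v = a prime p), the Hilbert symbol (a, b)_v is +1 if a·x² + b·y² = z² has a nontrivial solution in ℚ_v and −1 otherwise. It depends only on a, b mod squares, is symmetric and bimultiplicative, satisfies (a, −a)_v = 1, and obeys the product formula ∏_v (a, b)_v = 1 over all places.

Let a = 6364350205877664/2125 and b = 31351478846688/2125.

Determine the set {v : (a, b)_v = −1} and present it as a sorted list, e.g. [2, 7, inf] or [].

(a, b) ≡ (13090, 54230) mod (ℚ^×)²; places V = {2, 3, 5, 7, 11, 13, 17, 29, ∞}.
(a,b)_17: α=-1, u≡10; β=-1, v≡7 (mod 17); (10|17)=-1, (7|17)=-1; sign (−1)^0·-1^-1·-1^-1 = +1.
(a,b)_2: α=5, β=5; u≡1, v≡3 (mod 8); ε(u)ε(v)=0·1, αω(v)=5·1, βω(u)=5·0; sum ≡ 1  ⇒  -1.
(a,b)_∞: sgn(13090)=+, sgn(54230)=+, so +1.
(a,b)_11: α=1, u≡10; β=1, v≡2 (mod 11); (10|11)=-1, (2|11)=-1; sign (−1)^1·-1^1·-1^1 = -1.
(a,b)_5: α=-3, u≡2; β=-3, v≡4 (mod 5); (2|5)=-1, (4|5)=+1; sign (−1)^0·-1^-3·+1^-3 = -1.
(a,b)_3: α=2, u≡1; β=2, v≡2 (mod 3); (1|3)=+1, (2|3)=-1; sign (−1)^0·+1^2·-1^2 = +1.
(a,b)_13: α=2, u≡4; β=2, v≡7 (mod 13); (4|13)=+1, (7|13)=-1; sign (−1)^0·+1^2·-1^2 = +1.
(a,b)_7: α=5, u≡1; β=4, v≡1 (mod 7); (1|7)=+1, (1|7)=+1; sign (−1)^0·+1^4·+1^5 = +1.
(a,b)_29: α=4, u≡17; β=3, v≡19 (mod 29); (17|29)=-1, (19|29)=-1; sign (−1)^0·-1^3·-1^4 = -1.
|Ram(13090, 54230)| = 4, even; anisotropic at {2, 5, 11, 29}.

[2, 5, 11, 29]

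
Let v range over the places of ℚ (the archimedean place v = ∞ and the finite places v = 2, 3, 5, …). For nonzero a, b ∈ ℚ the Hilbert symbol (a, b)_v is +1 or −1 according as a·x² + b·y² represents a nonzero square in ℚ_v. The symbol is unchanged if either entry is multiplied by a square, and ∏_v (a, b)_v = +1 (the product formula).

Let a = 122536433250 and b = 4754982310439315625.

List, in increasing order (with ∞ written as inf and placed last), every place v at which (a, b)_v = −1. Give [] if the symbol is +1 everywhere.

[7, 11]

(a, b) ≡ (770, 145) mod (ℚ^×)²; places V = {2, 3, 5, 7, 11, 29, ∞}.
(a,b)_∞: sgn(770)=+, sgn(145)=+, so +1.
(a,b)_29: α=4, u≡4; β=7, v≡5 (mod 29); (4|29)=+1, (5|29)=+1; sign (−1)^0·+1^7·+1^4 = +1.
(a,b)_3: α=2, u≡2; β=6, v≡1 (mod 3); (2|3)=-1, (1|3)=+1; sign (−1)^0·-1^6·+1^2 = +1.
(a,b)_11: α=1, u≡5; β=2, v≡7 (mod 11); (5|11)=+1, (7|11)=-1; sign (−1)^0·+1^2·-1^1 = -1.
(a,b)_5: α=3, u≡1; β=5, v≡1 (mod 5); (1|5)=+1, (1|5)=+1; sign (−1)^0·+1^5·+1^3 = +1.
(a,b)_7: α=1, u≡5; β=0, v≡6 (mod 7); (5|7)=-1, (6|7)=-1; sign (−1)^0·-1^0·-1^1 = -1.
(a,b)_2: α=1, β=0; u≡1, v≡1 (mod 8); ε(u)ε(v)=0·0, αω(v)=1·0, βω(u)=0·0; sum ≡ 0  ⇒  +1.
Ram(770, 145) = {7, 11}; no ℚ_7-point on the conic.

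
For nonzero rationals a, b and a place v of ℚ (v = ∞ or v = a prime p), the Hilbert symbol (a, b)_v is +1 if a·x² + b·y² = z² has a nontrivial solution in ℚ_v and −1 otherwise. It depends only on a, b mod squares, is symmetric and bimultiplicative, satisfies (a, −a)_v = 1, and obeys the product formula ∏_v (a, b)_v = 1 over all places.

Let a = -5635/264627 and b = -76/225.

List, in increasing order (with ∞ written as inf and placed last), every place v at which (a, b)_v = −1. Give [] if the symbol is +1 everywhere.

(a, b) ≡ (-345, -19) mod (ℚ^×)²; places V = {2, 3, 5, 7, 11, 19, 23, ∞}.
(a,b)_∞: sgn(-345)=−, sgn(-19)=−, so -1.
(a,b)_5: α=1, u≡4; β=-2, v≡1 (mod 5); (4|5)=+1, (1|5)=+1; sign (−1)^0·+1^-2·+1^1 = +1.
(a,b)_19: α=0, u≡6; β=1, v≡14 (mod 19); (6|19)=+1, (14|19)=-1; sign (−1)^0·+1^1·-1^0 = +1.
(a,b)_11: α=-2, u≡7; β=0, v≡9 (mod 11); (7|11)=-1, (9|11)=+1; sign (−1)^0·-1^0·+1^-2 = +1.
(a,b)_2: α=0, β=2; u≡7, v≡5 (mod 8); ε(u)ε(v)=1·0, αω(v)=0·1, βω(u)=2·0; sum ≡ 0  ⇒  +1.
(a,b)_23: α=1, u≡16; β=0, v≡6 (mod 23); (16|23)=+1, (6|23)=+1; sign (−1)^0·+1^0·+1^1 = +1.
(a,b)_7: α=2, u≡3; β=0, v≡1 (mod 7); (3|7)=-1, (1|7)=+1; sign (−1)^0·-1^0·+1^2 = +1.
(a,b)_3: α=-7, u≡2; β=-2, v≡2 (mod 3); (2|3)=-1, (2|3)=-1; sign (−1)^0·-1^-2·-1^-7 = -1.
Ram(-345, -19) = {3, ∞}; no ℚ_3-point on the conic.

[3, inf]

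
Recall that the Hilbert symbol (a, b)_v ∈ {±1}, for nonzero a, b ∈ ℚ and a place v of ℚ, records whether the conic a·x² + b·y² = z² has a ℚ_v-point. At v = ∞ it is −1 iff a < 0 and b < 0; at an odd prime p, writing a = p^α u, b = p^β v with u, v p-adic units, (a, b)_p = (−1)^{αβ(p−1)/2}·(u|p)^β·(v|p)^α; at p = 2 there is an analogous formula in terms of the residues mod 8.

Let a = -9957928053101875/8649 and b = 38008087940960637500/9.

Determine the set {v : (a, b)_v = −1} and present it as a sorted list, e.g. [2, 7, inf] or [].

(a, b) ≡ (-187, 8855) mod (ℚ^×)²; places V = {2, 3, 5, 7, 11, 13, 17, 23, 31, 37, ∞}.
(a,b)_23: α=2, u≡22; β=1, v≡20 (mod 23); (22|23)=-1, (20|23)=-1; sign (−1)^0·-1^1·-1^2 = -1.
(a,b)_13: α=0, u≡6; β=2, v≡7 (mod 13); (6|13)=-1, (7|13)=-1; sign (−1)^0·-1^2·-1^0 = +1.
(a,b)_5: α=4, u≡3; β=5, v≡1 (mod 5); (3|5)=-1, (1|5)=+1; sign (−1)^0·-1^5·+1^4 = -1.
(a,b)_37: α=2, u≡13; β=0, v≡11 (mod 37); (13|37)=-1, (11|37)=+1; sign (−1)^0·-1^0·+1^2 = +1.
(a,b)_∞: sgn(-187)=−, sgn(8855)=+, so +1.
(a,b)_3: α=-2, u≡2; β=-2, v≡2 (mod 3); (2|3)=-1, (2|3)=-1; sign (−1)^0·-1^-2·-1^-2 = +1.
(a,b)_11: α=1, u≡3; β=5, v≡2 (mod 11); (3|11)=+1, (2|11)=-1; sign (−1)^1·+1^5·-1^1 = +1.
(a,b)_7: α=6, u≡2; β=5, v≡6 (mod 7); (2|7)=+1, (6|7)=-1; sign (−1)^0·+1^5·-1^6 = +1.
(a,b)_17: α=1, u≡3; β=2, v≡13 (mod 17); (3|17)=-1, (13|17)=+1; sign (−1)^0·-1^2·+1^1 = +1.
(a,b)_2: α=0, β=2; u≡5, v≡7 (mod 8); ε(u)ε(v)=0·1, αω(v)=0·0, βω(u)=2·1; sum ≡ 0  ⇒  +1.
(a,b)_31: α=-2, u≡26; β=0, v≡10 (mod 31); (26|31)=-1, (10|31)=+1; sign (−1)^0·-1^0·+1^-2 = +1.
|Ram(-187, 8855)| = 2, even; anisotropic at {5, 23}.

[5, 23]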